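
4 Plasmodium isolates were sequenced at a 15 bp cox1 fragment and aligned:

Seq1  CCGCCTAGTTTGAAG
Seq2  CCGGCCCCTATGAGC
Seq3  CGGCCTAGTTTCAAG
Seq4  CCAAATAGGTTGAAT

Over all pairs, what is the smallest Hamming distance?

2

Pairwise Hamming distances:
  Seq1 vs Seq2: 7
  Seq1 vs Seq3: 2
  Seq1 vs Seq4: 5
  Seq2 vs Seq3: 9
  Seq2 vs Seq4: 10
  Seq3 vs Seq4: 7
The smallest is 2, between Seq1 and Seq3.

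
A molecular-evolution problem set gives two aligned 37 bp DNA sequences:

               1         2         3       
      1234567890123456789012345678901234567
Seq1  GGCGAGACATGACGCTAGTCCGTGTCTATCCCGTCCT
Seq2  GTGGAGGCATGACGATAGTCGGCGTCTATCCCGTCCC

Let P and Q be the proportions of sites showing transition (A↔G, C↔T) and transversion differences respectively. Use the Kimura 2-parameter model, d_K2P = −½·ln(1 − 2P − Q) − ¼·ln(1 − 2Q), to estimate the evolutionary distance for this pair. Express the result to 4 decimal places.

The sequences differ at positions 2 (G/T, transversion), 3 (C/G, transversion), 7 (A/G, transition), 15 (C/A, transversion), 21 (C/G, transversion), 23 (T/C, transition), 37 (T/C, transition).
Of the 7 differences, 3 transitions and 4 transversions over 37 sites: P = 3/37 = 0.081081, Q = 4/37 = 0.108108.
d = −0.5·ln(0.729730) − 0.25·ln(0.783784) = −0.5·(-0.315081) − 0.25·(-0.243622) = 0.2184.

0.2184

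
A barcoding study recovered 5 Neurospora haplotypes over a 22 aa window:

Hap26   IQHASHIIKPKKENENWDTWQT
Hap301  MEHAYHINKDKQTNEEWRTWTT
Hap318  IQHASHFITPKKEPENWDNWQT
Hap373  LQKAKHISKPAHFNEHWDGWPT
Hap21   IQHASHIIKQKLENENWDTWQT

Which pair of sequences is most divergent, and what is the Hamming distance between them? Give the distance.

Pairwise Hamming distances:
  Hap26 vs Hap301: 10
  Hap26 vs Hap318: 4
  Hap26 vs Hap373: 10
  Hap26 vs Hap21: 2
  Hap301 vs Hap318: 14
  Hap301 vs Hap373: 13
  Hap301 vs Hap21: 10
  Hap318 vs Hap373: 13
  Hap318 vs Hap21: 6
  Hap373 vs Hap21: 11
The largest is 14, between Hap301 and Hap318.

14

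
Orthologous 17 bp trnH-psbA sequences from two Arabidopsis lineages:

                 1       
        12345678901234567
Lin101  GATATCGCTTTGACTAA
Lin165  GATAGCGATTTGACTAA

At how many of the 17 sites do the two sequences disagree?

The sequences differ at positions 5 (T/G), 8 (C/A).
That gives 2 mismatches out of 17 aligned sites, so the Hamming distance is 2.

2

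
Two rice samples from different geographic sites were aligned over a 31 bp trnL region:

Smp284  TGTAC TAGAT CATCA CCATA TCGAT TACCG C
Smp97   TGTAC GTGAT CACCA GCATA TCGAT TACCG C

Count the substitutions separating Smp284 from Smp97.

4

The sequences differ at positions 6 (T/G), 7 (A/T), 13 (T/C), 16 (C/G).
That gives 4 mismatches out of 31 aligned sites, so the Hamming distance is 4.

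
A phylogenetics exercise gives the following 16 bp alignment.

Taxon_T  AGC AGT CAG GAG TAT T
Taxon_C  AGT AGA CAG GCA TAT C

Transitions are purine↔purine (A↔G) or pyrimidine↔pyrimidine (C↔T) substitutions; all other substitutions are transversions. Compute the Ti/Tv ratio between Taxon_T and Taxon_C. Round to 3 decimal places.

Differing sites — 3:C/T (Ti); 6:T/A (Tv); 11:A/C (Tv); 12:G/A (Ti); 16:T/C (Ti).
Of the 5 differences, 3 transitions and 2 transversions, so Ti/Tv = 3/2 = 1.500.

1.500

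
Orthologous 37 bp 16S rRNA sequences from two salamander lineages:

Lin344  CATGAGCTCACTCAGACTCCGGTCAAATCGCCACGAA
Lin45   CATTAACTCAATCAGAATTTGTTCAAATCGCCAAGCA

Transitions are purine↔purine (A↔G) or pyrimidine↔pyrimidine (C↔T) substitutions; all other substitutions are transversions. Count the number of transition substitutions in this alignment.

Mismatches occur at site 4 (G↔T, transversion), site 6 (G↔A, transition), site 11 (C↔A, transversion), site 17 (C↔A, transversion), site 19 (C↔T, transition), site 20 (C↔T, transition), site 22 (G↔T, transversion), site 34 (C↔A, transversion), site 36 (A↔C, transversion).
Of the 9 differences, 3 transitions and 6 transversions, so the answer is 3.

3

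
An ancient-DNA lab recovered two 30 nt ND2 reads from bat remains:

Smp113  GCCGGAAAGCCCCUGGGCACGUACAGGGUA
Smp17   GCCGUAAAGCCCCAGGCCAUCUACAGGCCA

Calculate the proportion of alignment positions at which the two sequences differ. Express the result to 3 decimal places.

0.233

Differing sites — 5:G/U; 14:U/A; 17:G/C; 20:C/U; 21:G/C; 28:G/C; 29:U/C.
There are 7 differences over 30 sites, so p = 7/30 = 0.233.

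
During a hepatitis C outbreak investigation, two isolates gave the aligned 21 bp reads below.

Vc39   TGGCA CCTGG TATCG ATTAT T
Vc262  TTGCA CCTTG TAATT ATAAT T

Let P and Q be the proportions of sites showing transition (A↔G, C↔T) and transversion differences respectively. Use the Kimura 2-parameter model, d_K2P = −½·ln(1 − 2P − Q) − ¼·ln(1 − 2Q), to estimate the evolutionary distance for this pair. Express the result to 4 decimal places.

Differing sites — 2:G/T (Tv); 9:G/T (Tv); 13:T/A (Tv); 14:C/T (Ti); 15:G/T (Tv); 18:T/A (Tv).
Of the 6 differences, 1 transition and 5 transversions over 21 sites: P = 1/21 = 0.047619, Q = 5/21 = 0.238095.
d = −0.5·ln(0.666667) − 0.25·ln(0.523810) = −0.5·(-0.405465) − 0.25·(-0.646626) = 0.3644.

0.3644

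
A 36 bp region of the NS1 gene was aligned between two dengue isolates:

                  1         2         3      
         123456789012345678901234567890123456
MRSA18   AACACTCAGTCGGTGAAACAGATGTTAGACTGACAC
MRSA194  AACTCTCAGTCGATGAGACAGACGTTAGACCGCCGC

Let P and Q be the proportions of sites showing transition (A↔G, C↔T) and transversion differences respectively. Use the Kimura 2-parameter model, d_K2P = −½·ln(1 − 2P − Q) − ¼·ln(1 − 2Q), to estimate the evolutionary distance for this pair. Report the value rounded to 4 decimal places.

0.2322

Differing sites — 4:A/T (Tv); 13:G/A (Ti); 17:A/G (Ti); 23:T/C (Ti); 31:T/C (Ti); 33:A/C (Tv); 35:A/G (Ti).
Of the 7 differences, 5 transitions and 2 transversions over 36 sites: P = 5/36 = 0.138889, Q = 2/36 = 0.055556.
d = −0.5·ln(0.666666) − 0.25·ln(0.888888) = −0.5·(-0.405466) − 0.25·(-0.117784) = 0.2322.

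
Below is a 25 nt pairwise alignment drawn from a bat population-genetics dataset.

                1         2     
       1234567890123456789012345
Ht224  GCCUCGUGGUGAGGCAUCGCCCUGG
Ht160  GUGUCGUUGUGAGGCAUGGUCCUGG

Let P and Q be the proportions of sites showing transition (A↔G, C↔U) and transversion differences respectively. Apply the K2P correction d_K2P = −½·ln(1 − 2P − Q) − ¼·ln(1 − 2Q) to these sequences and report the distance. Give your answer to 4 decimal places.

The sequences differ at positions 2 (C/U, transition), 3 (C/G, transversion), 8 (G/U, transversion), 18 (C/G, transversion), 20 (C/U, transition).
Of the 5 differences, 2 transitions and 3 transversions over 25 sites: P = 2/25 = 0.080000, Q = 3/25 = 0.120000.
d = −0.5·ln(0.720000) − 0.25·ln(0.760000) = −0.5·(-0.328504) − 0.25·(-0.274437) = 0.2329.

0.2329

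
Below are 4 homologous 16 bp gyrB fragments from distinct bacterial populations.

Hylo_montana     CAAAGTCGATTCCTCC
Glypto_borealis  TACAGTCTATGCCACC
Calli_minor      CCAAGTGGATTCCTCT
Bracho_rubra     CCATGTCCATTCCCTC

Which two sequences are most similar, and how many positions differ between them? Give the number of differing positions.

3

Pairwise Hamming distances:
  Hylo_montana vs Glypto_borealis: 5
  Hylo_montana vs Calli_minor: 3
  Hylo_montana vs Bracho_rubra: 5
  Glypto_borealis vs Calli_minor: 8
  Glypto_borealis vs Bracho_rubra: 8
  Calli_minor vs Bracho_rubra: 6
The smallest is 3, between Hylo_montana and Calli_minor.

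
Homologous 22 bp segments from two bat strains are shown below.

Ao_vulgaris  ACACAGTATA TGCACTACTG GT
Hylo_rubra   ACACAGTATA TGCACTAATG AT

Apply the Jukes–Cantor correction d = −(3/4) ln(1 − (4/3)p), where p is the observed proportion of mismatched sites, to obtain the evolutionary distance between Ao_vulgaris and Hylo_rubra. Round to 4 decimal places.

0.0969

Mismatches occur at site 18 (C/A), site 21 (G/A).
p = 2/22 = 0.090909.
d = −0.75 · ln(1 − (4/3)·0.090909) = −0.75 · ln(0.878788) = −0.75 · (-0.129212) = 0.0969.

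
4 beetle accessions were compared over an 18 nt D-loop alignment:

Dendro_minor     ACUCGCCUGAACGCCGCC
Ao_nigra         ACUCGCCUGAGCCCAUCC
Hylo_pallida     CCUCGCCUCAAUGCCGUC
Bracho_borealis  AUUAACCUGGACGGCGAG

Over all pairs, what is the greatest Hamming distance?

Pairwise Hamming distances:
  Dendro_minor vs Ao_nigra: 4
  Dendro_minor vs Hylo_pallida: 4
  Dendro_minor vs Bracho_borealis: 7
  Ao_nigra vs Hylo_pallida: 8
  Ao_nigra vs Bracho_borealis: 11
  Hylo_pallida vs Bracho_borealis: 10
The largest is 11, between Ao_nigra and Bracho_borealis.

11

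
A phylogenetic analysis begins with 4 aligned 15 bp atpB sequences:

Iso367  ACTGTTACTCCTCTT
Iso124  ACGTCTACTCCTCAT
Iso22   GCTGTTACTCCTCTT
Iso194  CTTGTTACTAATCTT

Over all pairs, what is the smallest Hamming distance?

1

Pairwise Hamming distances:
  Iso367 vs Iso124: 4
  Iso367 vs Iso22: 1
  Iso367 vs Iso194: 4
  Iso124 vs Iso22: 5
  Iso124 vs Iso194: 8
  Iso22 vs Iso194: 4
The smallest is 1, between Iso367 and Iso22.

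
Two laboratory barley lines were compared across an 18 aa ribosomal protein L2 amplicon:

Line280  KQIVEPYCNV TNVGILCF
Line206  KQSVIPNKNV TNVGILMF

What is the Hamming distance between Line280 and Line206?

The sequences differ at positions 3 (I/S), 5 (E/I), 7 (Y/N), 8 (C/K), 17 (C/M).
That gives 5 mismatches out of 18 aligned sites, so the Hamming distance is 5.

5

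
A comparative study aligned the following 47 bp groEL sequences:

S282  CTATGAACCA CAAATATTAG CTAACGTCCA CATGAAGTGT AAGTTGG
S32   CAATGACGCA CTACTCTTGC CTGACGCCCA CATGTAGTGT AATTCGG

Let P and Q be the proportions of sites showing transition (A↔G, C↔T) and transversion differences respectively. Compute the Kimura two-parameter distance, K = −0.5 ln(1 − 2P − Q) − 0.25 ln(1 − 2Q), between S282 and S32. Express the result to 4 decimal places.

The sequences differ at positions 2 (T/A, transversion), 7 (A/C, transversion), 8 (C/G, transversion), 12 (A/T, transversion), 14 (A/C, transversion), 16 (A/C, transversion), 19 (A/G, transition), 20 (G/C, transversion), 23 (A/G, transition), 27 (T/C, transition), 35 (A/T, transversion), 43 (G/T, transversion), 45 (T/C, transition).
Of the 13 differences, 4 transitions and 9 transversions over 47 sites: P = 4/47 = 0.085106, Q = 9/47 = 0.191489.
d = −0.5·ln(0.638299) − 0.25·ln(0.617022) = −0.5·(-0.448948) − 0.25·(-0.482851) = 0.3452.

0.3452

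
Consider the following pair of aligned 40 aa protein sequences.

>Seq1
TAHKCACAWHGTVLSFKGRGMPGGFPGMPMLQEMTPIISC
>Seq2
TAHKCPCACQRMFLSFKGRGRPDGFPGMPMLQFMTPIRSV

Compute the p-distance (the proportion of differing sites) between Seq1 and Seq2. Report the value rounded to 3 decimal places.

0.275

The sequences differ at positions 6 (A/P), 9 (W/C), 10 (H/Q), 11 (G/R), 12 (T/M), 13 (V/F), 21 (M/R), 23 (G/D), 33 (E/F), 38 (I/R), 40 (C/V).
There are 11 differences over 40 sites, so p = 11/40 = 0.275.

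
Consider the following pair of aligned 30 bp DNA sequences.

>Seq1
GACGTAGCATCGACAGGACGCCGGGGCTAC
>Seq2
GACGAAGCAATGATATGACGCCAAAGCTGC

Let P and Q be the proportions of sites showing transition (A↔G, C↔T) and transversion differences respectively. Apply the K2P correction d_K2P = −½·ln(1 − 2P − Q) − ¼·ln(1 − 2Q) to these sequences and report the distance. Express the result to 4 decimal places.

0.4024

Mismatches occur at site 5 (T/A, transversion), site 10 (T/A, transversion), site 11 (C/T, transition), site 14 (C/T, transition), site 16 (G/T, transversion), site 23 (G/A, transition), site 24 (G/A, transition), site 25 (G/A, transition), site 29 (A/G, transition).
Of the 9 differences, 6 transitions and 3 transversions over 30 sites: P = 6/30 = 0.200000, Q = 3/30 = 0.100000.
d = −0.5·ln(0.500000) − 0.25·ln(0.800000) = −0.5·(-0.693147) − 0.25·(-0.223144) = 0.4024.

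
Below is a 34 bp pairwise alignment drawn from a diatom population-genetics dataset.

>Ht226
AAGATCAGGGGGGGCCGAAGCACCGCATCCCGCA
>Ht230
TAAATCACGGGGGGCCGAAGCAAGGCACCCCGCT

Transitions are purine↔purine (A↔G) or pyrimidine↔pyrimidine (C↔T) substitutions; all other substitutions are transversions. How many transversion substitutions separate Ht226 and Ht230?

5

Mismatches occur at site 1 (A↔T, transversion), site 3 (G↔A, transition), site 8 (G↔C, transversion), site 23 (C↔A, transversion), site 24 (C↔G, transversion), site 28 (T↔C, transition), site 34 (A↔T, transversion).
Of the 7 differences, 2 transitions and 5 transversions, so the answer is 5.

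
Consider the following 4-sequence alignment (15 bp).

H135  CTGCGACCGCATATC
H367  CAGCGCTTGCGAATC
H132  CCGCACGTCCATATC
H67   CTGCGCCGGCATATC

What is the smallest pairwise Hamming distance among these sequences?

Pairwise Hamming distances:
  H135 vs H367: 6
  H135 vs H132: 6
  H135 vs H67: 2
  H367 vs H132: 6
  H367 vs H67: 5
  H132 vs H67: 5
The smallest is 2, between H135 and H67.

2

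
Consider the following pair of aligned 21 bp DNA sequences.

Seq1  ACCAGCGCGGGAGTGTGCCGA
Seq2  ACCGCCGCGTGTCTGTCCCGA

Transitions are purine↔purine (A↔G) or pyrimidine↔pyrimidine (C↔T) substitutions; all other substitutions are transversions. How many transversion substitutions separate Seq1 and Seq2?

5

Mismatches occur at site 4 (A→G, transition), site 5 (G→C, transversion), site 10 (G→T, transversion), site 12 (A→T, transversion), site 13 (G→C, transversion), site 17 (G→C, transversion).
Of the 6 differences, 1 transition and 5 transversions, so the answer is 5.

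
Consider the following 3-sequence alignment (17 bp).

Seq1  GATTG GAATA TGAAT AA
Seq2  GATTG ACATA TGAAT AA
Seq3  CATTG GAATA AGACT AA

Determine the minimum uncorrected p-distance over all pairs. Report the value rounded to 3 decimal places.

0.118

Pairwise Hamming distances:
  Seq1 vs Seq2: 2
  Seq1 vs Seq3: 3
  Seq2 vs Seq3: 5
The smallest is 2 mismatches, between Seq1 and Seq2; p = 2/17 = 0.118.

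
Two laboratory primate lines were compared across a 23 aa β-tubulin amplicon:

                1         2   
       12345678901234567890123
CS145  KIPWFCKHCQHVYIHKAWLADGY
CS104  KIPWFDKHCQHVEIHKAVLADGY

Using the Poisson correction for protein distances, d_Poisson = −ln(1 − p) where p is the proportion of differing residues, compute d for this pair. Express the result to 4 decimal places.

Mismatches occur at site 6 (C→D), site 13 (Y→E), site 18 (W→V).
p = 3/23 = 0.130435.
d = −ln(1 − 0.130435) = −ln(0.869565) = 0.1398.

0.1398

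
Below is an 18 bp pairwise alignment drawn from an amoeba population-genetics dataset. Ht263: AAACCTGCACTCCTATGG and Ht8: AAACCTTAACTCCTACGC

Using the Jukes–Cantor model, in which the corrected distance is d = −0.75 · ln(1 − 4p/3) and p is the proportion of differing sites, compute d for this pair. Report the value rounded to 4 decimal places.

0.2635

Differing sites — 7:G/T; 8:C/A; 16:T/C; 18:G/C.
p = 4/18 = 0.222222.
d = −0.75 · ln(1 − (4/3)·0.222222) = −0.75 · ln(0.703704) = −0.75 · (-0.351397) = 0.2635.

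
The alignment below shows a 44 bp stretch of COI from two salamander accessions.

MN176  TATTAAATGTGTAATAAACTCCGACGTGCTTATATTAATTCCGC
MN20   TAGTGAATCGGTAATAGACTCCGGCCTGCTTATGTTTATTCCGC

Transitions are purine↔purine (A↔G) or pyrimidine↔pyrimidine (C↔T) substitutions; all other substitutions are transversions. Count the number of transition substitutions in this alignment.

Differing sites — 3:T/G (Tv); 5:A/G (Ti); 9:G/C (Tv); 10:T/G (Tv); 17:A/G (Ti); 24:A/G (Ti); 26:G/C (Tv); 34:A/G (Ti); 37:A/T (Tv).
Of the 9 differences, 4 transitions and 5 transversions, so the answer is 4.

4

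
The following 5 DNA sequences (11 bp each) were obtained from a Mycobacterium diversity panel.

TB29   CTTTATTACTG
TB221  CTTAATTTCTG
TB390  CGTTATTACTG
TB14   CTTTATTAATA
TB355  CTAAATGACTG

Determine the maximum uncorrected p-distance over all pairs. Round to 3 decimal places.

0.455

Pairwise Hamming distances:
  TB29 vs TB221: 2
  TB29 vs TB390: 1
  TB29 vs TB14: 2
  TB29 vs TB355: 3
  TB221 vs TB390: 3
  TB221 vs TB14: 4
  TB221 vs TB355: 3
  TB390 vs TB14: 3
  TB390 vs TB355: 4
  TB14 vs TB355: 5
The largest is 5 mismatches, between TB14 and TB355; p = 5/11 = 0.455.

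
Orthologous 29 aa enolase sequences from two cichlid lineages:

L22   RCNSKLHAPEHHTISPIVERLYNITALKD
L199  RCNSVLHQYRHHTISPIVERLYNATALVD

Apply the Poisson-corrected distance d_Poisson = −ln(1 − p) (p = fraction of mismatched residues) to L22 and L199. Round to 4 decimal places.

0.2318

Differing sites — 5:K/V; 8:A/Q; 9:P/Y; 10:E/R; 24:I/A; 28:K/V.
p = 6/29 = 0.206897.
d = −ln(1 − 0.206897) = −ln(0.793103) = 0.2318.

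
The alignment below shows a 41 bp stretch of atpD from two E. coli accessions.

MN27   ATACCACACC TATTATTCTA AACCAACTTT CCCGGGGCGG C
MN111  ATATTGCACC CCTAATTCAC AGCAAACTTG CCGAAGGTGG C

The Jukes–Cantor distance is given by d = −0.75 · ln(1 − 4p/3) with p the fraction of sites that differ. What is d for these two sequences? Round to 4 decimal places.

Mismatches occur at site 4 (C/T), site 5 (C/T), site 6 (A/G), site 11 (T/C), site 12 (A/C), site 14 (T/A), site 19 (T/A), site 20 (A/C), site 22 (A/G), site 24 (C/A), site 30 (T/G), site 33 (C/G), site 34 (G/A), site 35 (G/A), site 38 (C/T).
p = 15/41 = 0.365854.
d = −0.75 · ln(1 − (4/3)·0.365854) = −0.75 · ln(0.512195) = −0.75 · (-0.669050) = 0.5018.

0.5018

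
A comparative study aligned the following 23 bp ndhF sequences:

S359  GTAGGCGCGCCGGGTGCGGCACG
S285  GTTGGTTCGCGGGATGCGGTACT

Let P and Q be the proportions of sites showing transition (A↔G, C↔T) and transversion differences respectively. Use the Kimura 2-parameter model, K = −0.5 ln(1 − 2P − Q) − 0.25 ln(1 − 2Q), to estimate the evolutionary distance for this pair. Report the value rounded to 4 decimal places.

The sequences differ at positions 3 (A/T, transversion), 6 (C/T, transition), 7 (G/T, transversion), 11 (C/G, transversion), 14 (G/A, transition), 20 (C/T, transition), 23 (G/T, transversion).
Of the 7 differences, 3 transitions and 4 transversions over 23 sites: P = 3/23 = 0.130435, Q = 4/23 = 0.173913.
d = −0.5·ln(0.565217) − 0.25·ln(0.652174) = −0.5·(-0.570546) − 0.25·(-0.427444) = 0.3921.

0.3921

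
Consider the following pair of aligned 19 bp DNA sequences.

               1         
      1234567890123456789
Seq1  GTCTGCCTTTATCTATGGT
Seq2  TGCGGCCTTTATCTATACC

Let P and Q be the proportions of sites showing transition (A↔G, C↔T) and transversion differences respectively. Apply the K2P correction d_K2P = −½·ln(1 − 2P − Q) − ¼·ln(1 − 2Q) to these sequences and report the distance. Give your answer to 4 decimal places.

Differing sites — 1:G/T (Tv); 2:T/G (Tv); 4:T/G (Tv); 17:G/A (Ti); 18:G/C (Tv); 19:T/C (Ti).
Of the 6 differences, 2 transitions and 4 transversions over 19 sites: P = 2/19 = 0.105263, Q = 4/19 = 0.210526.
d = −0.5·ln(0.578948) − 0.25·ln(0.578948) = −0.5·(-0.546543) − 0.25·(-0.546543) = 0.4099.

0.4099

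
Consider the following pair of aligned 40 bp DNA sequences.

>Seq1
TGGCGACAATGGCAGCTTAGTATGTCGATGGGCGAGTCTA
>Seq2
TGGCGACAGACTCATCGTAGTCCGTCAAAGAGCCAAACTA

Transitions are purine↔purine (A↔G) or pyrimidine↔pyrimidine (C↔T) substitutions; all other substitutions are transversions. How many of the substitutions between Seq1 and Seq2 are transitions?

Mismatches occur at site 9 (A/G, transition), site 10 (T/A, transversion), site 11 (G/C, transversion), site 12 (G/T, transversion), site 15 (G/T, transversion), site 17 (T/G, transversion), site 22 (A/C, transversion), site 23 (T/C, transition), site 27 (G/A, transition), site 29 (T/A, transversion), site 31 (G/A, transition), site 34 (G/C, transversion), site 36 (G/A, transition), site 37 (T/A, transversion).
Of the 14 differences, 5 transitions and 9 transversions, so the answer is 5.

5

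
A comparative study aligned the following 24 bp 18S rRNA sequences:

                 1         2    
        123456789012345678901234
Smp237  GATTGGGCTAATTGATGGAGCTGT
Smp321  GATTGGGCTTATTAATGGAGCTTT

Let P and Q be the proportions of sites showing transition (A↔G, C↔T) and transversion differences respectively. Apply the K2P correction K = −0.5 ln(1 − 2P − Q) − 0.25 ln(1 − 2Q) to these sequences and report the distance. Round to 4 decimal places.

The sequences differ at positions 10 (A/T, transversion), 14 (G/A, transition), 23 (G/T, transversion).
Of the 3 differences, 1 transition and 2 transversions over 24 sites: P = 1/24 = 0.041667, Q = 2/24 = 0.083333.
d = −0.5·ln(0.833333) − 0.25·ln(0.833334) = −0.5·(-0.182322) − 0.25·(-0.182321) = 0.1367.

0.1367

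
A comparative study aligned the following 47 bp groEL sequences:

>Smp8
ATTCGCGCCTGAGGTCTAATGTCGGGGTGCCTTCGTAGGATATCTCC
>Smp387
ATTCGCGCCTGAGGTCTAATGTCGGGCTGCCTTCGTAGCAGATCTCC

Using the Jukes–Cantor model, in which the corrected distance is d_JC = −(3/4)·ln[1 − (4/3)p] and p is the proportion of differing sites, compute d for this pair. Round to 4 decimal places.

Mismatches occur at site 27 (G↔C), site 39 (G↔C), site 41 (T↔G).
p = 3/47 = 0.063830.
d = −0.75 · ln(1 − (4/3)·0.063830) = −0.75 · ln(0.914893) = −0.75 · (-0.088948) = 0.0667.

0.0667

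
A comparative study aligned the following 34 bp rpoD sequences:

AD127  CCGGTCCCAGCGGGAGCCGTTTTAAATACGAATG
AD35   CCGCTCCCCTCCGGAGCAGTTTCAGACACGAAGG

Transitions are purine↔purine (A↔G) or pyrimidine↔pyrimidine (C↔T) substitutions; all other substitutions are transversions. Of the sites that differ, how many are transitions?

3

Mismatches occur at site 4 (G/C, transversion), site 9 (A/C, transversion), site 10 (G/T, transversion), site 12 (G/C, transversion), site 18 (C/A, transversion), site 23 (T/C, transition), site 25 (A/G, transition), site 27 (T/C, transition), site 33 (T/G, transversion).
Of the 9 differences, 3 transitions and 6 transversions, so the answer is 3.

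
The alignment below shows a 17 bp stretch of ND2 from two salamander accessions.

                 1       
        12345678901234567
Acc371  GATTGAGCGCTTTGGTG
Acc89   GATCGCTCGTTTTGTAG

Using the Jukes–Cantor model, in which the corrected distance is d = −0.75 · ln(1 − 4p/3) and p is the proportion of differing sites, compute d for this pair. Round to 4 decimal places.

0.4770

The sequences differ at positions 4 (T/C), 6 (A/C), 7 (G/T), 10 (C/T), 15 (G/T), 16 (T/A).
p = 6/17 = 0.352941.
d = −0.75 · ln(1 − (4/3)·0.352941) = −0.75 · ln(0.529412) = −0.75 · (-0.635988) = 0.4770.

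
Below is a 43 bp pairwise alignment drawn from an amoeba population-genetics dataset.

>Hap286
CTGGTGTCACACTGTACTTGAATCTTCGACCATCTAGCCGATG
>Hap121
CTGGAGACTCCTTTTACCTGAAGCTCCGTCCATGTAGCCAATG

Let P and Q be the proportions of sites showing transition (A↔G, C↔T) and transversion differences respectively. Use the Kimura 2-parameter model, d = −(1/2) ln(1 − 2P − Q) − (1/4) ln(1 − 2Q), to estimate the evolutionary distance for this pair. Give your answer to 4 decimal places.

Mismatches occur at site 5 (T→A, transversion), site 7 (T→A, transversion), site 9 (A→T, transversion), site 11 (A→C, transversion), site 12 (C→T, transition), site 14 (G→T, transversion), site 18 (T→C, transition), site 23 (T→G, transversion), site 26 (T→C, transition), site 29 (A→T, transversion), site 34 (C→G, transversion), site 40 (G→A, transition).
Of the 12 differences, 4 transitions and 8 transversions over 43 sites: P = 4/43 = 0.093023, Q = 8/43 = 0.186047.
d = −0.5·ln(0.627907) − 0.25·ln(0.627906) = −0.5·(-0.465363) − 0.25·(-0.465365) = 0.3490.

0.3490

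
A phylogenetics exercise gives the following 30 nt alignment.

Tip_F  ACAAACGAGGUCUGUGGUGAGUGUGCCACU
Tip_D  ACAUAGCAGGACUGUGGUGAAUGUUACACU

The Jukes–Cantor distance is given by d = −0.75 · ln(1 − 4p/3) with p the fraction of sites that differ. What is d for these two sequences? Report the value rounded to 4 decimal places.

0.2795

The sequences differ at positions 4 (A/U), 6 (C/G), 7 (G/C), 11 (U/A), 21 (G/A), 25 (G/U), 26 (C/A).
p = 7/30 = 0.233333.
d = −0.75 · ln(1 − (4/3)·0.233333) = −0.75 · ln(0.688889) = −0.75 · (-0.372675) = 0.2795.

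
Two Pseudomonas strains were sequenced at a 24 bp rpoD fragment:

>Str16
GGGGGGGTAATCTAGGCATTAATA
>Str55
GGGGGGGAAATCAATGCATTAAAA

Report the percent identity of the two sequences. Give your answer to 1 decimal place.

83.3%

The sequences differ at positions 8 (T/A), 13 (T/A), 15 (G/T), 23 (T/A).
20 of the 24 sites match, so the percent identity is 20/24 × 100 = 83.3%.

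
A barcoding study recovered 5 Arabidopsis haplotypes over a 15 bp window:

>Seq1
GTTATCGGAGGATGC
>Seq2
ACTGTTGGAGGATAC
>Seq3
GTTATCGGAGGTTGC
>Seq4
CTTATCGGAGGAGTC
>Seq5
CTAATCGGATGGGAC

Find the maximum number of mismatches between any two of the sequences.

Pairwise Hamming distances:
  Seq1 vs Seq2: 5
  Seq1 vs Seq3: 1
  Seq1 vs Seq4: 3
  Seq1 vs Seq5: 6
  Seq2 vs Seq3: 6
  Seq2 vs Seq4: 6
  Seq2 vs Seq5: 8
  Seq3 vs Seq4: 4
  Seq3 vs Seq5: 6
  Seq4 vs Seq5: 4
The largest is 8, between Seq2 and Seq5.

8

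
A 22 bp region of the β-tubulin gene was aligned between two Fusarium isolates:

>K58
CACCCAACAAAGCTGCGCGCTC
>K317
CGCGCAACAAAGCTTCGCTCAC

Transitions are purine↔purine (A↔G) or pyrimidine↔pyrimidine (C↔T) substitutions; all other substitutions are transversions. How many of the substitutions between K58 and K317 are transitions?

1

Differing sites — 2:A/G (Ti); 4:C/G (Tv); 15:G/T (Tv); 19:G/T (Tv); 21:T/A (Tv).
Of the 5 differences, 1 transition and 4 transversions, so the answer is 1.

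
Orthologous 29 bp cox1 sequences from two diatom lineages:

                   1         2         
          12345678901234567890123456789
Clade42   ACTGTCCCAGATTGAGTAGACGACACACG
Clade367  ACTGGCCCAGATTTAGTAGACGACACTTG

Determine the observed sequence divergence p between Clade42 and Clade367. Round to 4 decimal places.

Mismatches occur at site 5 (T→G), site 14 (G→T), site 27 (A→T), site 28 (C→T).
There are 4 differences over 29 sites, so p = 4/29 = 0.1379.

0.1379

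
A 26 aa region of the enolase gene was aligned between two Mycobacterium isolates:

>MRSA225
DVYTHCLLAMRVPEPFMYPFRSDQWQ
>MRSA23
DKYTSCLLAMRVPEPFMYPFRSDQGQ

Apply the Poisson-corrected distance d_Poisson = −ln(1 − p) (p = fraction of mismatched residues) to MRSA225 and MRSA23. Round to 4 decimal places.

0.1226

Mismatches occur at site 2 (V↔K), site 5 (H↔S), site 25 (W↔G).
p = 3/26 = 0.115385.
d = −ln(1 − 0.115385) = −ln(0.884615) = 0.1226.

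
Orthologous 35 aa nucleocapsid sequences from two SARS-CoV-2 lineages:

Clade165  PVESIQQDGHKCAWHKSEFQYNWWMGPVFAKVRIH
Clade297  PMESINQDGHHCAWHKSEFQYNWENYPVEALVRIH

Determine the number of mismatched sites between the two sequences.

8

Mismatches occur at site 2 (V/M), site 6 (Q/N), site 11 (K/H), site 24 (W/E), site 25 (M/N), site 26 (G/Y), site 29 (F/E), site 31 (K/L).
That gives 8 mismatches out of 35 aligned sites, so the Hamming distance is 8.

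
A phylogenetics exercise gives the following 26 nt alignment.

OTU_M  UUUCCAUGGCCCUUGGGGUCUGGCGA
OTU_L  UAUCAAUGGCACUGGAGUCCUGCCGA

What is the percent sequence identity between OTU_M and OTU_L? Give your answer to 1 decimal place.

Mismatches occur at site 2 (U/A), site 5 (C/A), site 11 (C/A), site 14 (U/G), site 16 (G/A), site 18 (G/U), site 19 (U/C), site 23 (G/C).
18 of the 26 sites match, so the percent identity is 18/26 × 100 = 69.2%.

69.2%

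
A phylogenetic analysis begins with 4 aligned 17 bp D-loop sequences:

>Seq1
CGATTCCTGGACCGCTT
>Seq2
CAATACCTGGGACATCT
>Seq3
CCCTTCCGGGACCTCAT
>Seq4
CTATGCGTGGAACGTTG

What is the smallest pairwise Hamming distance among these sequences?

5

Pairwise Hamming distances:
  Seq1 vs Seq2: 7
  Seq1 vs Seq3: 5
  Seq1 vs Seq4: 6
  Seq2 vs Seq3: 9
  Seq2 vs Seq4: 7
  Seq3 vs Seq4: 10
The smallest is 5, between Seq1 and Seq3.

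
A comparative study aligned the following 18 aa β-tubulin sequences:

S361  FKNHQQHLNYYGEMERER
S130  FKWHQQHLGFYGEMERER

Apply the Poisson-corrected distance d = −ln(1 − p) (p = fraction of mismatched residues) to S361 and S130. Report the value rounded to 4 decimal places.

Differing sites — 3:N/W; 9:N/G; 10:Y/F.
p = 3/18 = 0.166667.
d = −ln(1 − 0.166667) = −ln(0.833333) = 0.1823.

0.1823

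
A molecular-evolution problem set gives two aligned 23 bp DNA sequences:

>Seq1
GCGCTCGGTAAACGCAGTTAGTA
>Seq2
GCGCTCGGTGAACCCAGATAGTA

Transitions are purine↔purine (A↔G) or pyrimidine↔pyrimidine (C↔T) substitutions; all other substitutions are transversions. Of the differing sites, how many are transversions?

2

The sequences differ at positions 10 (A/G, transition), 14 (G/C, transversion), 18 (T/A, transversion).
Of the 3 differences, 1 transition and 2 transversions, so the answer is 2.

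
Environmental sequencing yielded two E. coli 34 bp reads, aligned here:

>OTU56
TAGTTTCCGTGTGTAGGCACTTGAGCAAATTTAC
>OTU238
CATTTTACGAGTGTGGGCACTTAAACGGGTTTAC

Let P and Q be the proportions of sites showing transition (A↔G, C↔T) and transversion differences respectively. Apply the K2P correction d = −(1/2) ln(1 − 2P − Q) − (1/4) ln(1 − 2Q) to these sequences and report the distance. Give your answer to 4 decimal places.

Differing sites — 1:T/C (Ti); 3:G/T (Tv); 7:C/A (Tv); 10:T/A (Tv); 15:A/G (Ti); 23:G/A (Ti); 25:G/A (Ti); 27:A/G (Ti); 28:A/G (Ti); 29:A/G (Ti).
Of the 10 differences, 7 transitions and 3 transversions over 34 sites: P = 7/34 = 0.205882, Q = 3/34 = 0.088235.
d = −0.5·ln(0.500001) − 0.25·ln(0.823530) = −0.5·(-0.693145) − 0.25·(-0.194155) = 0.3951.

0.3951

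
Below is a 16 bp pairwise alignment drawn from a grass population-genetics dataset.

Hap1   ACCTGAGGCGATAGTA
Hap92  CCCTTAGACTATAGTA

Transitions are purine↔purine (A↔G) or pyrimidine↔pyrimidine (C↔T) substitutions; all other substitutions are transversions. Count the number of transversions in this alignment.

3

The sequences differ at positions 1 (A/C, transversion), 5 (G/T, transversion), 8 (G/A, transition), 10 (G/T, transversion).
Of the 4 differences, 1 transition and 3 transversions, so the answer is 3.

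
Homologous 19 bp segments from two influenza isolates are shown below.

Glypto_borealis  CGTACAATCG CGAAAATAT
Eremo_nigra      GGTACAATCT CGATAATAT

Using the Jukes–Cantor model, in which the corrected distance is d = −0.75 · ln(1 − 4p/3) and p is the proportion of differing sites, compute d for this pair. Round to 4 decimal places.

Mismatches occur at site 1 (C→G), site 10 (G→T), site 14 (A→T).
p = 3/19 = 0.157895.
d = −0.75 · ln(1 − (4/3)·0.157895) = −0.75 · ln(0.789473) = −0.75 · (-0.236390) = 0.1773.

0.1773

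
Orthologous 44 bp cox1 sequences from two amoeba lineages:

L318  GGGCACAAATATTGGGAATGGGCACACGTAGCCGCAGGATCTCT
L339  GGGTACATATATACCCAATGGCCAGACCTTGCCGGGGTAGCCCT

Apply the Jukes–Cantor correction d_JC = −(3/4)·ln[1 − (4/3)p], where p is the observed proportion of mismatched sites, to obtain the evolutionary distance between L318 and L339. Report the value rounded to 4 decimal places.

The sequences differ at positions 4 (C/T), 8 (A/T), 13 (T/A), 14 (G/C), 15 (G/C), 16 (G/C), 22 (G/C), 25 (C/G), 28 (G/C), 30 (A/T), 35 (C/G), 36 (A/G), 38 (G/T), 40 (T/G), 42 (T/C).
p = 15/44 = 0.340909.
d = −0.75 · ln(1 − (4/3)·0.340909) = −0.75 · ln(0.545455) = −0.75 · (-0.606135) = 0.4546.

0.4546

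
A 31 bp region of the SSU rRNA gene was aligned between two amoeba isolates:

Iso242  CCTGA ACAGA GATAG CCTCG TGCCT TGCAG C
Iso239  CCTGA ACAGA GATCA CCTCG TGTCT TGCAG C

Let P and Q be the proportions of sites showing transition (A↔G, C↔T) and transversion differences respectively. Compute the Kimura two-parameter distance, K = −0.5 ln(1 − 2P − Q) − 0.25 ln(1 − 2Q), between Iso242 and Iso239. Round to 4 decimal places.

The sequences differ at positions 14 (A/C, transversion), 15 (G/A, transition), 23 (C/T, transition).
Of the 3 differences, 2 transitions and 1 transversion over 31 sites: P = 2/31 = 0.064516, Q = 1/31 = 0.032258.
d = −0.5·ln(0.838710) − 0.25·ln(0.935484) = −0.5·(-0.175890) − 0.25·(-0.066691) = 0.1046.

0.1046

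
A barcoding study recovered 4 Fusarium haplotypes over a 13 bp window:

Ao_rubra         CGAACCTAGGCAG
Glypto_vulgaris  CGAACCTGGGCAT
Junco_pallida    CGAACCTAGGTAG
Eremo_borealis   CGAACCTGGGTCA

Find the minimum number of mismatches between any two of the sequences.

Pairwise Hamming distances:
  Ao_rubra vs Glypto_vulgaris: 2
  Ao_rubra vs Junco_pallida: 1
  Ao_rubra vs Eremo_borealis: 4
  Glypto_vulgaris vs Junco_pallida: 3
  Glypto_vulgaris vs Eremo_borealis: 3
  Junco_pallida vs Eremo_borealis: 3
The smallest is 1, between Ao_rubra and Junco_pallida.

1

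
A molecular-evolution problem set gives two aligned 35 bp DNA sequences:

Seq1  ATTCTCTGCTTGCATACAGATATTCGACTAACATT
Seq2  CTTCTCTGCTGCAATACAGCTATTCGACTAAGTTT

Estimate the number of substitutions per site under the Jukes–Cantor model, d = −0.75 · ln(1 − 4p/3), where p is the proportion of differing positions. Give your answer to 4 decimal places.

The sequences differ at positions 1 (A/C), 11 (T/G), 12 (G/C), 13 (C/A), 20 (A/C), 32 (C/G), 33 (A/T).
p = 7/35 = 0.200000.
d = −0.75 · ln(1 − (4/3)·0.200000) = −0.75 · ln(0.733333) = −0.75 · (-0.310155) = 0.2326.

0.2326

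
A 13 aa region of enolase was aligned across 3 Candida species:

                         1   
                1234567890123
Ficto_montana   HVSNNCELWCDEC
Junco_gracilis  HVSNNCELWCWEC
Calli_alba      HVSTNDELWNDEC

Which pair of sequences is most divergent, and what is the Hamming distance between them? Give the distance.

Pairwise Hamming distances:
  Ficto_montana vs Junco_gracilis: 1
  Ficto_montana vs Calli_alba: 3
  Junco_gracilis vs Calli_alba: 4
The largest is 4, between Junco_gracilis and Calli_alba.

4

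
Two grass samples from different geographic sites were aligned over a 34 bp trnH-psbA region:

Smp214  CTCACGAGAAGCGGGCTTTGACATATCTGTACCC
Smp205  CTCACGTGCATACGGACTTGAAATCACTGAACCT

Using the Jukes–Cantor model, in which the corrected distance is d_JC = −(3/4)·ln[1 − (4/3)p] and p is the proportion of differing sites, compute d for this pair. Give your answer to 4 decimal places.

0.4770

Differing sites — 7:A/T; 9:A/C; 11:G/T; 12:C/A; 13:G/C; 16:C/A; 17:T/C; 22:C/A; 25:A/C; 26:T/A; 30:T/A; 34:C/T.
p = 12/34 = 0.352941.
d = −0.75 · ln(1 − (4/3)·0.352941) = −0.75 · ln(0.529412) = −0.75 · (-0.635988) = 0.4770.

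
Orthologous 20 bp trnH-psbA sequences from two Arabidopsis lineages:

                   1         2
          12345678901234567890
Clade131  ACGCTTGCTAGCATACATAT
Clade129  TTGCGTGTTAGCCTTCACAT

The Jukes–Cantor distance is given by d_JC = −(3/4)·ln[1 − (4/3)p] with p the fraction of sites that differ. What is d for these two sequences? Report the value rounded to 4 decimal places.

0.4715

Mismatches occur at site 1 (A/T), site 2 (C/T), site 5 (T/G), site 8 (C/T), site 13 (A/C), site 15 (A/T), site 18 (T/C).
p = 7/20 = 0.350000.
d = −0.75 · ln(1 − (4/3)·0.350000) = −0.75 · ln(0.533333) = −0.75 · (-0.628609) = 0.4715.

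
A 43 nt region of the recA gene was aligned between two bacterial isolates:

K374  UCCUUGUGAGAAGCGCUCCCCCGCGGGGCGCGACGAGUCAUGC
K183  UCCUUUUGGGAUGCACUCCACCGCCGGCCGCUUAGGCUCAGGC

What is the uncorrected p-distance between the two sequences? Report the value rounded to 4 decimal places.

The sequences differ at positions 6 (G/U), 9 (A/G), 12 (A/U), 15 (G/A), 20 (C/A), 25 (G/C), 28 (G/C), 32 (G/U), 33 (A/U), 34 (C/A), 36 (A/G), 37 (G/C), 41 (U/G).
There are 13 differences over 43 sites, so p = 13/43 = 0.3023.

0.3023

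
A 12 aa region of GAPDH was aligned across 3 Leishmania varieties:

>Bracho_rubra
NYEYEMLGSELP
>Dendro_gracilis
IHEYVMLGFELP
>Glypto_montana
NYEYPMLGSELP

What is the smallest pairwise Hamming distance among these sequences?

1

Pairwise Hamming distances:
  Bracho_rubra vs Dendro_gracilis: 4
  Bracho_rubra vs Glypto_montana: 1
  Dendro_gracilis vs Glypto_montana: 4
The smallest is 1, between Bracho_rubra and Glypto_montana.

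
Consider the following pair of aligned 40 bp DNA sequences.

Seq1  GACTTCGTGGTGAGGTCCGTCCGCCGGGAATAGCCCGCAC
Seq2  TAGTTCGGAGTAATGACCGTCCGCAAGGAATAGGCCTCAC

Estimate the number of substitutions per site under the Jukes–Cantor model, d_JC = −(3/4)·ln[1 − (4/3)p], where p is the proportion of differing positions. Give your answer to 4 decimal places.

0.3426

The sequences differ at positions 1 (G/T), 3 (C/G), 8 (T/G), 9 (G/A), 12 (G/A), 14 (G/T), 16 (T/A), 25 (C/A), 26 (G/A), 34 (C/G), 37 (G/T).
p = 11/40 = 0.275000.
d = −0.75 · ln(1 − (4/3)·0.275000) = −0.75 · ln(0.633333) = −0.75 · (-0.456759) = 0.3426.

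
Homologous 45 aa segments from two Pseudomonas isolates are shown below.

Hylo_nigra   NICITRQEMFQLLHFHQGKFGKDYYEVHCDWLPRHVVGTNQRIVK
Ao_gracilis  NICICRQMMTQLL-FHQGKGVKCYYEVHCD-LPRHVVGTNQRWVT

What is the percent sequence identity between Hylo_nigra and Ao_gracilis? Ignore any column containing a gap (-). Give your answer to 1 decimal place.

Excluding the 2 gap columns leaves 43 comparable sites.
The sequences differ at positions 5 (T/C), 8 (E/M), 10 (F/T), 20 (F/G), 21 (G/V), 23 (D/C), 43 (I/W), 45 (K/T).
35 of the 43 comparable sites match, so the percent identity is 35/43 × 100 = 81.4%.

81.4%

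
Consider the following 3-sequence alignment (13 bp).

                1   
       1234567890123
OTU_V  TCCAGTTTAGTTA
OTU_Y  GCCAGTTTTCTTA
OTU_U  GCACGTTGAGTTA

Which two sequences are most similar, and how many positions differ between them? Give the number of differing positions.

3

Pairwise Hamming distances:
  OTU_V vs OTU_Y: 3
  OTU_V vs OTU_U: 4
  OTU_Y vs OTU_U: 5
The smallest is 3, between OTU_V and OTU_Y.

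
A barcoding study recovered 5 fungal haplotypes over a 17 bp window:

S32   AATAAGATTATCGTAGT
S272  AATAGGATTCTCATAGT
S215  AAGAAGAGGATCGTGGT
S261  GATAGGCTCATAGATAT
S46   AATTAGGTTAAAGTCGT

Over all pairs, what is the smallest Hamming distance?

Pairwise Hamming distances:
  S32 vs S272: 3
  S32 vs S215: 4
  S32 vs S261: 8
  S32 vs S46: 5
  S272 vs S215: 7
  S272 vs S261: 9
  S272 vs S46: 8
  S215 vs S261: 10
  S215 vs S46: 8
  S261 vs S46: 9
The smallest is 3, between S32 and S272.

3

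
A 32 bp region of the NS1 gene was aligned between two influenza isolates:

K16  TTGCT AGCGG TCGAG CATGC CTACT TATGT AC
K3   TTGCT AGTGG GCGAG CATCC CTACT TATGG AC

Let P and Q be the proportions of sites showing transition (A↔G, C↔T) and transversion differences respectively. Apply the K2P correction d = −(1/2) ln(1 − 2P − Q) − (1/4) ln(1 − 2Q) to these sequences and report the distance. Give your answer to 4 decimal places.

0.1369

Differing sites — 8:C/T (Ti); 11:T/G (Tv); 19:G/C (Tv); 30:T/G (Tv).
Of the 4 differences, 1 transition and 3 transversions over 32 sites: P = 1/32 = 0.031250, Q = 3/32 = 0.093750.
d = −0.5·ln(0.843750) − 0.25·ln(0.812500) = −0.5·(-0.169899) − 0.25·(-0.207639) = 0.1369.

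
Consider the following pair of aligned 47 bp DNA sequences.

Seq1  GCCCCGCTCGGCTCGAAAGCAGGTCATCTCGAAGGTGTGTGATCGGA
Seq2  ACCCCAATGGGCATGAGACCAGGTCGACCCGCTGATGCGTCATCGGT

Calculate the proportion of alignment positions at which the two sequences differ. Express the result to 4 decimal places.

0.3617

The sequences differ at positions 1 (G/A), 6 (G/A), 7 (C/A), 9 (C/G), 13 (T/A), 14 (C/T), 17 (A/G), 19 (G/C), 26 (A/G), 27 (T/A), 29 (T/C), 32 (A/C), 33 (A/T), 35 (G/A), 38 (T/C), 41 (G/C), 47 (A/T).
There are 17 differences over 47 sites, so p = 17/47 = 0.3617.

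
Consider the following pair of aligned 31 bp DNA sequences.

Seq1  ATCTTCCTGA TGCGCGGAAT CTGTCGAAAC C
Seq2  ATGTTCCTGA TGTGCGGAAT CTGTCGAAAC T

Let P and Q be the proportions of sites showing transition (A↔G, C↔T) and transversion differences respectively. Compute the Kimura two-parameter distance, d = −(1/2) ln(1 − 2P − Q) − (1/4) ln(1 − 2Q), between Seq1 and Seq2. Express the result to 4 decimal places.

The sequences differ at positions 3 (C/G, transversion), 13 (C/T, transition), 31 (C/T, transition).
Of the 3 differences, 2 transitions and 1 transversion over 31 sites: P = 2/31 = 0.064516, Q = 1/31 = 0.032258.
d = −0.5·ln(0.838710) − 0.25·ln(0.935484) = −0.5·(-0.175890) − 0.25·(-0.066691) = 0.1046.

0.1046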